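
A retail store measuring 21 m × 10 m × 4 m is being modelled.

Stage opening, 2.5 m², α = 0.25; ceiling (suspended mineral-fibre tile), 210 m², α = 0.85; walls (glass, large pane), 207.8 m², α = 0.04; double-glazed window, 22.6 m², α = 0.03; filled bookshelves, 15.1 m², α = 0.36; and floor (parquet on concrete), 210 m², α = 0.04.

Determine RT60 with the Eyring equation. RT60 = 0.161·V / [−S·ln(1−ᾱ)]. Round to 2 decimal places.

Total surface area S = 2.5 + 210 + 207.8 + 22.6 + 15.1 + 210 = 668.0 m².
Σ(Sᵢαᵢ) = 2.5×0.25 + 210×0.85 + 207.8×0.04 + 22.6×0.03 + 15.1×0.36 + 210×0.04 = 201.951.
Mean coefficient ᾱ = A/S = 0.3023.
−S·ln(1−ᾱ) = −668.0 × ln(1 − 0.3023) = 240.457.
V = 21 × 10 × 4 = 840 m³.
RT60 = 0.161 × 840 / 240.457 = 0.56 s.

0.56 seconds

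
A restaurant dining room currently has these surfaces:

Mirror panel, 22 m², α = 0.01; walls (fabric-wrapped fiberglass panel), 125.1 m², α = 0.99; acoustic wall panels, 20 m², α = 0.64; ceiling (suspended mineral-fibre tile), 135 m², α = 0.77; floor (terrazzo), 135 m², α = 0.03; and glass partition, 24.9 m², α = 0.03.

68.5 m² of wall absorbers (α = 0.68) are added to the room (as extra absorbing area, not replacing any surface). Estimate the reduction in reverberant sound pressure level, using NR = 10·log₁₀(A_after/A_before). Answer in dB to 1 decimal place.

0.8 dB

Equivalent absorption area: A_before = 22*0.01 + 125.1*0.99 + 20*0.64 + 135*0.77 + 135*0.03 + 24.9*0.03 = 245.616 m².
Treatment contributes 68.5·0.68 = 46.580 sabins.
New total A_after = 292.196 sabins.
Reduction = 10 log₁₀(A_after/A_before) = 10 log₁₀(1.1896) = 0.8 dB.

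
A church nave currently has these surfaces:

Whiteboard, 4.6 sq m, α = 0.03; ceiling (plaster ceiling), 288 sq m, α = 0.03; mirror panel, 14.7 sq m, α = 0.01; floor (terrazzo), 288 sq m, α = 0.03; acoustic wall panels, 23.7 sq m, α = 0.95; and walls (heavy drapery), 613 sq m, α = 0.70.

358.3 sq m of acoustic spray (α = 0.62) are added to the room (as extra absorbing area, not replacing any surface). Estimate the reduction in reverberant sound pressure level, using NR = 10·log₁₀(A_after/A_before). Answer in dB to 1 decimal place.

1.7 dB

Equivalent absorption area: A_before = 4.6×0.03 + 288×0.03 + 14.7×0.01 + 288×0.03 + 23.7×0.95 + 613×0.70 = 469.180 sq m.
Treatment contributes 358.3·0.62 = 222.146 sabins.
New total A_after = 691.326 sabins.
NR = 10·log₁₀(691.326/469.180) = 1.7 dB.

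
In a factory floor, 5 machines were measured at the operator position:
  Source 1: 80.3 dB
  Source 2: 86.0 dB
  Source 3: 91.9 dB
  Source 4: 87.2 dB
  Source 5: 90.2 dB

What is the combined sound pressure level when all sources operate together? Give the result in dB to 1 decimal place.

Sum in the linear (power) domain: Σ 10^(Lᵢ/10) = 10^(80.3/10) + 10^(86.0/10) + 10^(91.9/10) + 10^(87.2/10) + 10^(90.2/10) = 3.626e+09.
L_total = 10·log₁₀(3.626e+09) = 95.6 dB.

95.6 dB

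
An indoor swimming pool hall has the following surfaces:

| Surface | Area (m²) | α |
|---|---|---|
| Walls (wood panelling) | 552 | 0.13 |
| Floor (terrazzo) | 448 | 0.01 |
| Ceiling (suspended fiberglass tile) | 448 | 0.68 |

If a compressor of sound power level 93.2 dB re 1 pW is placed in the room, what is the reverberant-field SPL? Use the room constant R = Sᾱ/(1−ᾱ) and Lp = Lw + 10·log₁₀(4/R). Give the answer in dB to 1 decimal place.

Σ(Sᵢαᵢ) = 552×0.13 + 448×0.01 + 448×0.68 = 380.880; total area S = 1448.0 m².
ᾱ = 380.880/1448.0 = 0.2630; R = Sᾱ/(1−ᾱ) = 380.880/(1−0.2630) = 516.798 m².
Lp = 93.2 + 10·log₁₀(4/516.798) = 93.2 + (-21.11) = 72.1 dB.

72.1 dB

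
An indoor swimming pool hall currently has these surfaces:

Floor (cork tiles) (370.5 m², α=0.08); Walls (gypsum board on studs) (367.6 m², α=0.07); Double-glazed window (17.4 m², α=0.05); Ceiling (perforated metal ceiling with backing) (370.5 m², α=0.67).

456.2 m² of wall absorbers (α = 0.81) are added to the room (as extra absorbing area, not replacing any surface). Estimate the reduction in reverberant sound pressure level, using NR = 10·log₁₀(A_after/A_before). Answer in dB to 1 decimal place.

Total absorption A_before = 370.5×0.08 + 367.6×0.07 + 17.4×0.05 + 370.5×0.67
  = 29.640 + 25.732 + 0.870 + 248.235 = 304.477 m² sabins.
Treatment contributes 456.2·0.81 = 369.522 sabins.
A_after = 304.477 + 369.522 = 673.999 sabins.
Reduction = 10 log₁₀(A_after/A_before) = 10 log₁₀(2.2136) = 3.5 dB.

3.5 dB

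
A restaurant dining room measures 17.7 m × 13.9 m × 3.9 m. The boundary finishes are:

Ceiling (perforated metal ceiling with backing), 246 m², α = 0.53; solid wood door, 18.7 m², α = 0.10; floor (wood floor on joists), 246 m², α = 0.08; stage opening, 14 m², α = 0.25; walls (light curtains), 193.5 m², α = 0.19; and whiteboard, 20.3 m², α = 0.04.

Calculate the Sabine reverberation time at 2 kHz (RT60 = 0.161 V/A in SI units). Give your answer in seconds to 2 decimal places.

A = Σ Sᵢαᵢ = 246×0.53 + 18.7×0.10 + 246×0.08 + 14×0.25 + 193.5×0.19 + 20.3×0.04 = 193.007 sabins.
Volume V = 17.7 × 13.9 × 3.9 = 959.517 m³.
T = 0.161 V/A = 0.161·959.517/193.007 = 0.80 s.

0.80 s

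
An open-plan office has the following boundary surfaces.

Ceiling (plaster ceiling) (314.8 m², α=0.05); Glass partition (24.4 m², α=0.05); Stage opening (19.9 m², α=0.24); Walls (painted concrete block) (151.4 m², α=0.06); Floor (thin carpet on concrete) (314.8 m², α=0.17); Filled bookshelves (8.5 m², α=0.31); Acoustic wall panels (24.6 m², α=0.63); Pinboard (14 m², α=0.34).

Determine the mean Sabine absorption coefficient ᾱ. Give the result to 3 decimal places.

0.123

Total surface area S = 872.4 m².
Weighted sum Σ Sα = 107.229.
ᾱ = A/S = 0.123.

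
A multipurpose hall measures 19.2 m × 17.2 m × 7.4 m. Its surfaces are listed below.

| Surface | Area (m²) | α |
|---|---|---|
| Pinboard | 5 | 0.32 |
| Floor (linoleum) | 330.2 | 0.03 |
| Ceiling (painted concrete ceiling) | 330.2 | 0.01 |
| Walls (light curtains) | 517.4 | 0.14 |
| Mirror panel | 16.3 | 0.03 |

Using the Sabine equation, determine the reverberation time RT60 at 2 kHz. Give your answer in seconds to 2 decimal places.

Equivalent absorption area: A = 5×0.32 + 330.2×0.03 + 330.2×0.01 + 517.4×0.14 + 16.3×0.03 = 87.733 m².
V = 19.2·17.2·7.4 = 2443.776 m³.
T = 0.161 V/A = 0.161·2443.776/87.733 = 4.48 s.

4.48 seconds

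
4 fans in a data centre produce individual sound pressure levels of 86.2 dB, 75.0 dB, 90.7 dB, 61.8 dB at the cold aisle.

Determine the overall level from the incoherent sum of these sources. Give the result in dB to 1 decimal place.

Sum in the linear (power) domain: Σ 10^(Lᵢ/10) = 10^(86.2/10) + 10^(75.0/10) + 10^(90.7/10) + 10^(61.8/10) = 1.625e+09.
L_total = 10·log₁₀(1.625e+09) = 92.1 dB.

92.1 dB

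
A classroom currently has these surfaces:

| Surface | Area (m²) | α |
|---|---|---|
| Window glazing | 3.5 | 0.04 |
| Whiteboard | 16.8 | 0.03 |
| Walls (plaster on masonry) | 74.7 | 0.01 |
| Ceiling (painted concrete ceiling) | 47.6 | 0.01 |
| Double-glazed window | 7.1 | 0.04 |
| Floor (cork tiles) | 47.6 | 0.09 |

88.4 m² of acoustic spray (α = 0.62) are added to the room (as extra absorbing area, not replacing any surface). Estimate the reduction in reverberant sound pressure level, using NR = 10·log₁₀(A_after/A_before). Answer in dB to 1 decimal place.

Summing Sᵢαᵢ: 0.140 + 0.504 + 0.747 + 0.476 + 0.284 + 4.284 → A_before = 6.435 sabins.
Added absorption = 88.4 × 0.62 = 54.808 sabins.
A_after = 6.435 + 54.808 = 61.243 sabins.
Reduction = 10 log₁₀(A_after/A_before) = 10 log₁₀(9.5172) = 9.8 dB.

9.8 dB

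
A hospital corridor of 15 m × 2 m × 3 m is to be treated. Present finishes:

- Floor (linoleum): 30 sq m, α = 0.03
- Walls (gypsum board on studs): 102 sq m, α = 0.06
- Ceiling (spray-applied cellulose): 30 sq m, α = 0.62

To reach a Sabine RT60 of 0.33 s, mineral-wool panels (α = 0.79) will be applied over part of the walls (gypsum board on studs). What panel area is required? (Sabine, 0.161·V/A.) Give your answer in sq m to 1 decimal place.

Equivalent absorption area: A₁ = 30*0.03 + 102*0.06 + 30*0.62 = 25.620 sq m.
Required A₂ = 0.161·90/0.33 = 43.909 sabins.
ΔA needed = 43.909 − 25.620 = 18.289 sabins.
Each sq m of panel replacing the walls (gypsum board on studs) adds (0.79 − 0.06) = 0.73 sabins.
Panel area = 18.289 / 0.73 = 25.1 sq m.

25.1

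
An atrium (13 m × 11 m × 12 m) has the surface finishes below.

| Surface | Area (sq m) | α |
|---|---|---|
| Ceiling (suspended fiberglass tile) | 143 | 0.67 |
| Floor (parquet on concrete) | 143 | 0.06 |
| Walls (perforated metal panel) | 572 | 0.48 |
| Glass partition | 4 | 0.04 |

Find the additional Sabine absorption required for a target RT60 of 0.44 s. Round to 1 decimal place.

Total absorption A₁ = 143×0.67 + 143×0.06 + 572×0.48 + 4×0.04
  = 95.810 + 8.580 + 274.560 + 0.160 = 379.110 sq m sabins.
For T = 0.44 s, need A₂ = 0.161·V/T = 0.161·1716/0.44 = 627.900 sabins.
ΔA = A₂ − A₁ = 627.900 − 379.110 = 248.8 sabins.

248.8 sabins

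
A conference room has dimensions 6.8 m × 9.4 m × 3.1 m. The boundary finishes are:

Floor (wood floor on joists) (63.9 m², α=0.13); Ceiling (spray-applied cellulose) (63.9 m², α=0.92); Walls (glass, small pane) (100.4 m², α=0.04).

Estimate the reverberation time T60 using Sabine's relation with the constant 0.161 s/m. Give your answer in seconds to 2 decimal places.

0.45 s

Summing Sᵢαᵢ: 8.307 + 58.788 + 4.016 → A = 71.111 sabins.
Room volume: 198.152 m³.
Sabine: RT60 = 0.161 × 198.152 / 71.111 = 0.45 s.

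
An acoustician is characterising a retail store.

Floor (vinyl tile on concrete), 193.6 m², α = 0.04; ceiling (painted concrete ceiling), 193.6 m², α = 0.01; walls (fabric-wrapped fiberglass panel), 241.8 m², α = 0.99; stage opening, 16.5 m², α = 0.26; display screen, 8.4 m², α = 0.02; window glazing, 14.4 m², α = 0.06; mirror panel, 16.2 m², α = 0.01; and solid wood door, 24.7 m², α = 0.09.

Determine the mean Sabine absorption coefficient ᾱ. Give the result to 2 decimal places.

0.36

Total surface area S = 709.2 m².
Weighted sum Σ Sα = 256.769.
ᾱ = A/S = 0.36.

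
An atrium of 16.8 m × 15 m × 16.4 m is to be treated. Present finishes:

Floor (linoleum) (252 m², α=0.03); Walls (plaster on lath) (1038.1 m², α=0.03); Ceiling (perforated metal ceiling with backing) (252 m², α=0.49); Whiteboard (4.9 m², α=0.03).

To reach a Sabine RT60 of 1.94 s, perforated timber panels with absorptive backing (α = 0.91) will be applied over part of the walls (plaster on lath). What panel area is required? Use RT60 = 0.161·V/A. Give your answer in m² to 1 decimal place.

205.3

Total absorption A₁ = 252×0.03 + 1038.1×0.03 + 252×0.49 + 4.9×0.03
  = 7.560 + 31.143 + 123.480 + 0.147 = 162.330 m² sabins.
Required A₂ = 0.161·4132.8/1.94 = 342.980 sabins.
ΔA needed = 342.980 − 162.330 = 180.650 sabins.
Each m² of panel replacing the walls (plaster on lath) adds (0.91 − 0.03) = 0.88 sabins.
Panel area = 180.650 / 0.88 = 205.3 m².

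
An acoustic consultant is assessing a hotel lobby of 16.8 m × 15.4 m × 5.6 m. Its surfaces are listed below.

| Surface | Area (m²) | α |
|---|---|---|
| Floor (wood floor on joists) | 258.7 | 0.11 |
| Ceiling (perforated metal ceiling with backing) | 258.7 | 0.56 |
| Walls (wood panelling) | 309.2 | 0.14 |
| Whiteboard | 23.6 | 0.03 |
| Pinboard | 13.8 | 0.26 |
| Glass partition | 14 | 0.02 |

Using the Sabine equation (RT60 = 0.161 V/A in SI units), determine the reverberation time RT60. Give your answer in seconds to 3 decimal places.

1.055 seconds

Equivalent absorption area: A = 258.7·0.11 + 258.7·0.56 + 309.2·0.14 + 23.6·0.03 + 13.8·0.26 + 14·0.02 = 221.193 m².
Volume V = 16.8 × 15.4 × 5.6 = 1448.832 m³.
Sabine: RT60 = 0.161 × 1448.832 / 221.193 = 1.055 s.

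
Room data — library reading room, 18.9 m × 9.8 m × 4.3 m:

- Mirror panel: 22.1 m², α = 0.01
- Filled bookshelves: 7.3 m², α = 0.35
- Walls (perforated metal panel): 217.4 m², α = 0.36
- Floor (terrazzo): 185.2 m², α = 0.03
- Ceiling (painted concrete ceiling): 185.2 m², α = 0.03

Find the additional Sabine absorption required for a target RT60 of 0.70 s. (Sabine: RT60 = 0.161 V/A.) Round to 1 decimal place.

91.0 sabins

Total absorption A₁ = 22.1*0.01 + 7.3*0.35 + 217.4*0.36 + 185.2*0.03 + 185.2*0.03
  = 0.221 + 2.555 + 78.264 + 5.556 + 5.556 = 92.152 m² sabins.
V = 796.446 m³. Required absorption A₂ = 0.161 × 796.446 / 0.70 = 183.183 sabins.
ΔA = A₂ − A₁ = 183.183 − 92.152 = 91.0 sabins.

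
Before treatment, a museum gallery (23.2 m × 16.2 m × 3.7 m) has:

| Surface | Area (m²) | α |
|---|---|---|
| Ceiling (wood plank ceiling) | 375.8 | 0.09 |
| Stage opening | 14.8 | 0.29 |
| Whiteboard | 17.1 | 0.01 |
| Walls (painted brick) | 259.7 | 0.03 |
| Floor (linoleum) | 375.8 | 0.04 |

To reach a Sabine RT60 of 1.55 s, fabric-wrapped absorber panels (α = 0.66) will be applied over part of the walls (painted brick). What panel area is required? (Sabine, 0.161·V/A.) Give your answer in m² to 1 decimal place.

A₁ = Σ Sᵢαᵢ = 375.8*0.09 + 14.8*0.29 + 17.1*0.01 + 259.7*0.03 + 375.8*0.04 = 61.108 sabins.
V = 1390.608 m³. Target absorption A₂ = 0.161 × 1390.608 / 1.55 = 144.444 sabins.
ΔA needed = 144.444 − 61.108 = 83.336 sabins.
Net gain per m²: Δα = 0.66 − 0.03 = 0.63.
Area = ΔA/Δα = 83.336/0.63 = 132.3 m².

132.3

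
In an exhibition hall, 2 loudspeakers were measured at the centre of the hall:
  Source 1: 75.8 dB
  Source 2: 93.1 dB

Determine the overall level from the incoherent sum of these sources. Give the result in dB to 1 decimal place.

Σ 10^(Lᵢ/10) = 2.08e+09.
Combined level = 10 log₁₀(2.08e+09) = 93.2 dB.

93.2 dB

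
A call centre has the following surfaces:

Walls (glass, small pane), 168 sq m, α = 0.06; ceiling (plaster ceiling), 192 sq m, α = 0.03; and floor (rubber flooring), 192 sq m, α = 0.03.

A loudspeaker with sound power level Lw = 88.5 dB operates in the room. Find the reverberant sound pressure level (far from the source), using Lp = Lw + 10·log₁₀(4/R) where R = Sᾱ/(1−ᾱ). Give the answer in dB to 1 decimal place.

81.0 dB

Σ(Sᵢαᵢ) = 168×0.06 + 192×0.03 + 192×0.03 = 21.600; total area S = 552.0 sq m.
ᾱ = 0.0391, so room constant R = A/(1−ᾱ) = 22.479 sq m.
Lp = 88.5 + 10·log₁₀(4/22.479) = 88.5 + (-7.50) = 81.0 dB.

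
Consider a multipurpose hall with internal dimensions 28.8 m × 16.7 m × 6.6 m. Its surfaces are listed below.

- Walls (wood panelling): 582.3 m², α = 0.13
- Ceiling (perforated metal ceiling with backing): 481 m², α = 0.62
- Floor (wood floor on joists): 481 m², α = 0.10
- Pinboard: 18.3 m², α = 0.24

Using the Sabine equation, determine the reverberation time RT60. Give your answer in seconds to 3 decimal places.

Equivalent absorption area: A = 582.3*0.13 + 481*0.62 + 481*0.10 + 18.3*0.24 = 426.411 m².
Volume V = 28.8 × 16.7 × 6.6 = 3174.336 m³.
RT60 = 0.161 · V / A = 0.161 × 3174.336 / 426.411 = 1.199 s.

1.199 s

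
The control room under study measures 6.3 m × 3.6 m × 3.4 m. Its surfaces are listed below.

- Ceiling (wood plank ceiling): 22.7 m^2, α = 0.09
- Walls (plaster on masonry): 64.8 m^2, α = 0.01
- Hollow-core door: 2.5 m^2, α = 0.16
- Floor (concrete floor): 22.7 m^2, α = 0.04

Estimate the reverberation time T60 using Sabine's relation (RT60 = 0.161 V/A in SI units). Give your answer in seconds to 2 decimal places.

3.10 s

Summing Sᵢαᵢ: 2.043 + 0.648 + 0.400 + 0.908 → A = 3.999 sabins.
Room volume: 77.112 m³.
Sabine: RT60 = 0.161 × 77.112 / 3.999 = 3.10 s.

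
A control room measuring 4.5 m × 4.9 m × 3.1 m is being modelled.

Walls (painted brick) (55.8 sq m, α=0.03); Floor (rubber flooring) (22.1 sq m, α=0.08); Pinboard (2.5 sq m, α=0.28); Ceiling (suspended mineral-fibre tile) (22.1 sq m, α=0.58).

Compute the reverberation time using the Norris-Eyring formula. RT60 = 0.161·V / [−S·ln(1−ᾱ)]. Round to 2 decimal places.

Total surface area S = 55.8 + 22.1 + 2.5 + 22.1 = 102.5 sq m.
Absorption A = 55.8·0.03 + 22.1·0.08 + 2.5·0.28 + 22.1·0.58 = 16.960 sabins.
ᾱ = 16.960 / 102.5 = 0.1655.
Eyring denominator: −S ln(1−ᾱ) = 18.545.
V = 4.5 × 4.9 × 3.1 = 68.355 m³.
RT60 = 0.161 × 68.355 / 18.545 = 0.59 s.

0.59 sec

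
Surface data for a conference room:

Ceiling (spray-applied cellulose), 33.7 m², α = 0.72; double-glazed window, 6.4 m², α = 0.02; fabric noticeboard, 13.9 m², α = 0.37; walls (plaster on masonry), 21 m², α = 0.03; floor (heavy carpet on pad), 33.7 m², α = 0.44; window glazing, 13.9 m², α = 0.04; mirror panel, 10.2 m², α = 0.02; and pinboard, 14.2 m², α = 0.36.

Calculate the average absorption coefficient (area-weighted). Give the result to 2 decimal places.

S = Σ Sᵢ = 33.7 + 6.4 + 13.9 + 21 + 33.7 + 13.9 + 10.2 + 14.2 = 147.0 m².
A = 33.7*0.72 + 6.4*0.02 + 13.9*0.37 + 21*0.03 + 33.7*0.44 + 13.9*0.04 + 10.2*0.02 + 14.2*0.36 = 50.865 sabins.
ᾱ = 50.865 / 147.0 = 0.35.

0.35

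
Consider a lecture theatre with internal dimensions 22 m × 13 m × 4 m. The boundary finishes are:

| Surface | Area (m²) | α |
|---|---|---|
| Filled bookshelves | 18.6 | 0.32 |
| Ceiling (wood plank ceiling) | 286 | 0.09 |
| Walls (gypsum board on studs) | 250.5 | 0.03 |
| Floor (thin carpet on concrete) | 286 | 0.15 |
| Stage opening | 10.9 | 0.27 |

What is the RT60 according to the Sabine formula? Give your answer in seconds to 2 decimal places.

2.17 s

Summing Sᵢαᵢ: 5.952 + 25.740 + 7.515 + 42.900 + 2.943 → A = 85.050 sabins.
Volume V = 22 × 13 × 4 = 1144 m³.
RT60 = 0.161 · V / A = 0.161 × 1144 / 85.050 = 2.17 s.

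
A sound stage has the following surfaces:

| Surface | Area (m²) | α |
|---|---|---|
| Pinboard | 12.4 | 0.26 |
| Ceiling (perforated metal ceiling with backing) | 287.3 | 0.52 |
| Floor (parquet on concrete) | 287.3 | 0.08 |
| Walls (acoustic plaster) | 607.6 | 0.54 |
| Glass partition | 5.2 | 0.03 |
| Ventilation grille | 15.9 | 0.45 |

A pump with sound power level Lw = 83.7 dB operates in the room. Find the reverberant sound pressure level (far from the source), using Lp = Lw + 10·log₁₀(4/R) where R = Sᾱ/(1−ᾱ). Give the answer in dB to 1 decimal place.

60.3 dB

Σ(Sᵢαᵢ) = 12.4×0.26 + 287.3×0.52 + 287.3×0.08 + 607.6×0.54 + 5.2×0.03 + 15.9×0.45 = 511.019; total area S = 1215.7 m².
ᾱ = 511.019/1215.7 = 0.4203; R = Sᾱ/(1−ᾱ) = 511.019/(1−0.4203) = 881.523 m².
Lp = Lw + 10 log₁₀(4/R) = 83.7 -23.43 = 60.3 dB.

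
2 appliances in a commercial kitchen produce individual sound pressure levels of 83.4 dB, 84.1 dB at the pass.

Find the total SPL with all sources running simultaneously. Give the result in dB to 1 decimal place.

Sum in the linear (power) domain: Σ 10^(Lᵢ/10) = 10^(83.4/10) + 10^(84.1/10) = 4.758e+08.
L_total = 10·log₁₀(4.758e+08) = 86.8 dB.

86.8 dB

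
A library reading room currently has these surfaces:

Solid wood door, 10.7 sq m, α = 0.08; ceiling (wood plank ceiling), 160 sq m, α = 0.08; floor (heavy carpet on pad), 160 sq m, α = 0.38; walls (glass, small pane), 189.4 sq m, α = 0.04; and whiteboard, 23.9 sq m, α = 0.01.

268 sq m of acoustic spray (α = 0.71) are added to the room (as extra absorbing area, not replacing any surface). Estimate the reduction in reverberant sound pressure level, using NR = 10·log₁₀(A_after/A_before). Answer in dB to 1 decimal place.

Equivalent absorption area: A_before = 10.7*0.08 + 160*0.08 + 160*0.38 + 189.4*0.04 + 23.9*0.01 = 82.271 sq m.
Added absorption = 268 × 0.71 = 190.280 sabins.
New total A_after = 272.551 sabins.
NR = 10·log₁₀(272.551/82.271) = 5.2 dB.

5.2 dB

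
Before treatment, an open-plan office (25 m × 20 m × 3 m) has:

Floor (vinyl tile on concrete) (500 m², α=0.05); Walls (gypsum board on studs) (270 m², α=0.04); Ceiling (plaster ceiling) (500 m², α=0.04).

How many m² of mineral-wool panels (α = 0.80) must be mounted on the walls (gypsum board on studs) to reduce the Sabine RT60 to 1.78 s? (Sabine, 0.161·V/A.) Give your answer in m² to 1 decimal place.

Equivalent absorption area: A₁ = 500*0.05 + 270*0.04 + 500*0.04 = 55.800 m².
V = 1500 m³. Target absorption A₂ = 0.161 × 1500 / 1.78 = 135.674 sabins.
ΔA needed = 135.674 − 55.800 = 79.874 sabins.
Each m² of panel replacing the walls (gypsum board on studs) adds (0.80 − 0.04) = 0.76 sabins.
Panel area = 79.874 / 0.76 = 105.1 m².

105.1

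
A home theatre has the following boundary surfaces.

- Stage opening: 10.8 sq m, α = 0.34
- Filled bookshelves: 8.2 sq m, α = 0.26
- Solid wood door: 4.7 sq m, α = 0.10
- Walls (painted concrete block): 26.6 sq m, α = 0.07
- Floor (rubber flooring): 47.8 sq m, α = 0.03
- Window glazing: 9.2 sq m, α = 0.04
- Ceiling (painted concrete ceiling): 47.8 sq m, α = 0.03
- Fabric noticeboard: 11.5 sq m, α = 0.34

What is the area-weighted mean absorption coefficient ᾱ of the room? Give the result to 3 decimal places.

0.092

S = Σ Sᵢ = 10.8 + 8.2 + 4.7 + 26.6 + 47.8 + 9.2 + 47.8 + 11.5 = 166.6 sq m.
Σ(Sᵢαᵢ) = 10.8·0.34 + 8.2·0.26 + 4.7·0.10 + 26.6·0.07 + 47.8·0.03 + 9.2·0.04 + 47.8·0.03 + 11.5·0.34 = 15.282.
ᾱ = 15.282 / 166.6 = 0.092.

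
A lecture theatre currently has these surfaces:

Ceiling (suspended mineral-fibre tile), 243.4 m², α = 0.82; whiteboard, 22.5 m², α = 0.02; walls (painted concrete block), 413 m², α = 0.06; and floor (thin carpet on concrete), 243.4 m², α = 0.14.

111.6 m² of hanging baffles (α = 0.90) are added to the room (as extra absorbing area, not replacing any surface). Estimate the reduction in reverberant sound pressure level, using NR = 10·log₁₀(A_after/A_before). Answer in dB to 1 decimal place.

1.4 dB

A_before = Σ Sᵢαᵢ = 243.4×0.82 + 22.5×0.02 + 413×0.06 + 243.4×0.14 = 258.894 sabins.
Treatment contributes 111.6·0.90 = 100.440 sabins.
A_after = 258.894 + 100.440 = 359.334 sabins.
Reduction = 10 log₁₀(A_after/A_before) = 10 log₁₀(1.3880) = 1.4 dB.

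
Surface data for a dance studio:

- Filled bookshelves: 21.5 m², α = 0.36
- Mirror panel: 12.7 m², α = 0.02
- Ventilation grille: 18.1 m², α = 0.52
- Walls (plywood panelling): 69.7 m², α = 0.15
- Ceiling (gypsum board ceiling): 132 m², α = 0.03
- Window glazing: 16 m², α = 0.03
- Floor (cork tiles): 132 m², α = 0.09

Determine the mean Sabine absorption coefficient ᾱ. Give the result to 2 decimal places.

0.11

Total surface area S = 402.0 m².
Σ(Sᵢαᵢ) = 21.5·0.36 + 12.7·0.02 + 18.1·0.52 + 69.7·0.15 + 132·0.03 + 16·0.03 + 132·0.09 = 44.181.
ᾱ = 44.181 / 402.0 = 0.11.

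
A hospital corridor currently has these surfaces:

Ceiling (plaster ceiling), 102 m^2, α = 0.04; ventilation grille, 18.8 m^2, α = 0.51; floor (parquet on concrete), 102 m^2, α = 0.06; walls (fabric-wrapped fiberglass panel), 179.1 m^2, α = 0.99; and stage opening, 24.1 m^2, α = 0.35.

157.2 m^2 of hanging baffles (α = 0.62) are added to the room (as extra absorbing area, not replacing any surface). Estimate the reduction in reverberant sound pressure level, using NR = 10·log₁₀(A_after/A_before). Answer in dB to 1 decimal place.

1.7 dB

Equivalent absorption area: A_before = 102*0.04 + 18.8*0.51 + 102*0.06 + 179.1*0.99 + 24.1*0.35 = 205.532 m^2.
Treatment contributes 157.2·0.62 = 97.464 sabins.
A_after = 205.532 + 97.464 = 302.996 sabins.
Reduction = 10 log₁₀(A_after/A_before) = 10 log₁₀(1.4742) = 1.7 dB.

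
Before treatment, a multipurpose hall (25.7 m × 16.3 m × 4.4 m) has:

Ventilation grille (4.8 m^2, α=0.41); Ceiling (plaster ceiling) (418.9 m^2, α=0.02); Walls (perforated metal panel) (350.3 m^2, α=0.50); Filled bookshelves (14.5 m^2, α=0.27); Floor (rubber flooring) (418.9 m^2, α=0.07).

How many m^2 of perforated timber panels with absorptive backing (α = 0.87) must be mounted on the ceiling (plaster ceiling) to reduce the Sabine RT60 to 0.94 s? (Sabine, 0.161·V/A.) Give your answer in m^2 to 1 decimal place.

114.1

Total absorption A₁ = 4.8*0.41 + 418.9*0.02 + 350.3*0.50 + 14.5*0.27 + 418.9*0.07
  = 1.968 + 8.378 + 175.150 + 3.915 + 29.323 = 218.734 m^2 sabins.
Required A₂ = 0.161·1843.204/0.94 = 315.698 sabins.
ΔA needed = 315.698 − 218.734 = 96.964 sabins.
Net gain per m^2: Δα = 0.87 − 0.02 = 0.85.
Panel area = 96.964 / 0.85 = 114.1 m^2.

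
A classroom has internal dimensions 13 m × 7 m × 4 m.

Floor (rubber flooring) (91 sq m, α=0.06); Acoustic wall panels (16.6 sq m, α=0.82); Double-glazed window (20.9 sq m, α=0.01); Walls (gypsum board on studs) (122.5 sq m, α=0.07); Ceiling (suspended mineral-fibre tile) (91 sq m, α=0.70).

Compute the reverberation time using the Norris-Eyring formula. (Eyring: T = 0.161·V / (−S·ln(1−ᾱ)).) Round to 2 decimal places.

0.55 s

Total surface area S = 91 + 16.6 + 20.9 + 122.5 + 91 = 342.0 sq m.
Absorption A = 91×0.06 + 16.6×0.82 + 20.9×0.01 + 122.5×0.07 + 91×0.70 = 91.556 sabins.
Mean coefficient ᾱ = A/S = 0.2677.
−S·ln(1−ᾱ) = −342.0 × ln(1 − 0.2677) = 106.555.
V = 13 × 7 × 4 = 364 m³.
RT60 = 0.161 × 364 / 106.555 = 0.55 s.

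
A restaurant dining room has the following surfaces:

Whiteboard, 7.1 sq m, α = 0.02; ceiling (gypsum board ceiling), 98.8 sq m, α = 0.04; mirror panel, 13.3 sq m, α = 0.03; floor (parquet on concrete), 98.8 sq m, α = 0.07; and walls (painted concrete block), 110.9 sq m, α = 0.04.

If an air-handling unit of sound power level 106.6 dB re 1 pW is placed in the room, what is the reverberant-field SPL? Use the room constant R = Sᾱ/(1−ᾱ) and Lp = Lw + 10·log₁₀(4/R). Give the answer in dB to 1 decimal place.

Σ(Sᵢαᵢ) = 7.1×0.02 + 98.8×0.04 + 13.3×0.03 + 98.8×0.07 + 110.9×0.04 = 15.845; total area S = 328.9 sq m.
ᾱ = 0.0482, so room constant R = A/(1−ᾱ) = 16.647 sq m.
Lp = 106.6 + 10·log₁₀(4/16.647) = 106.6 + (-6.19) = 100.4 dB.

100.4 dB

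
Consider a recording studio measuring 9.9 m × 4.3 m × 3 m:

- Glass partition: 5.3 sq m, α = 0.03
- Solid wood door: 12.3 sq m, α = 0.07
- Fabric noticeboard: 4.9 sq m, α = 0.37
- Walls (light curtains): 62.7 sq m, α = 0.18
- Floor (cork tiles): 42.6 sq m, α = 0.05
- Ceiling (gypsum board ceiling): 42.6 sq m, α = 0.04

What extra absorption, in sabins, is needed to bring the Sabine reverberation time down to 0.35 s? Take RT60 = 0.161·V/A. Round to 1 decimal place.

40.8 sabins

A₁ = Σ Sᵢαᵢ = 5.3*0.03 + 12.3*0.07 + 4.9*0.37 + 62.7*0.18 + 42.6*0.05 + 42.6*0.04 = 17.953 sabins.
V = 127.71 m³. Required absorption A₂ = 0.161 × 127.71 / 0.35 = 58.747 sabins.
Shortfall: 58.747 − 17.953 = 40.8 sabins.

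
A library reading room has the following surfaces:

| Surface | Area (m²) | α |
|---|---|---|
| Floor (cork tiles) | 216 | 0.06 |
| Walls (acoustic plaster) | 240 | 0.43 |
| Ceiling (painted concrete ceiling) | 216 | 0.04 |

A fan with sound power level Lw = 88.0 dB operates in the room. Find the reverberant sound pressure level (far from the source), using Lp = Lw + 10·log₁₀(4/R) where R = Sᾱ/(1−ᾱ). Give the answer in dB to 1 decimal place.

A = 124.800 sabins; S = 672.0 m².
ᾱ = 0.1857, so room constant R = A/(1−ᾱ) = 153.260 m².
Lp = Lw + 10 log₁₀(4/R) = 88.0 -15.83 = 72.2 dB.

72.2 dB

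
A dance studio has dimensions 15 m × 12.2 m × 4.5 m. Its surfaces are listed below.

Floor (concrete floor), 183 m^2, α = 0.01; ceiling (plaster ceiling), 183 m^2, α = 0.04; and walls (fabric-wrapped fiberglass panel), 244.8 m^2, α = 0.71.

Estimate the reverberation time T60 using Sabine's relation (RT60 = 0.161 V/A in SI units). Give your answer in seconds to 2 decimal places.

0.72 s

Total absorption A = 183·0.01 + 183·0.04 + 244.8·0.71
  = 1.830 + 7.320 + 173.808 = 182.958 m^2 sabins.
Volume V = 15 × 12.2 × 4.5 = 823.5 m³.
Sabine: RT60 = 0.161 × 823.5 / 182.958 = 0.72 s.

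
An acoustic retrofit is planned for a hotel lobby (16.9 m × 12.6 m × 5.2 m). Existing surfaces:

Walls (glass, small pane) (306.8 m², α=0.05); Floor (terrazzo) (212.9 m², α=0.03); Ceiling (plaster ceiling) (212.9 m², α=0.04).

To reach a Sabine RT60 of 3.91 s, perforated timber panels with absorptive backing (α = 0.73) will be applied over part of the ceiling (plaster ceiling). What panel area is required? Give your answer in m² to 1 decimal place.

A₁ = Σ Sᵢαᵢ = 306.8·0.05 + 212.9·0.03 + 212.9·0.04 = 30.243 sabins.
Required A₂ = 0.161·1107.288/3.91 = 45.594 sabins.
ΔA needed = 45.594 − 30.243 = 15.351 sabins.
Net gain per m²: Δα = 0.73 − 0.04 = 0.69.
Area = ΔA/Δα = 15.351/0.69 = 22.2 m².

22.2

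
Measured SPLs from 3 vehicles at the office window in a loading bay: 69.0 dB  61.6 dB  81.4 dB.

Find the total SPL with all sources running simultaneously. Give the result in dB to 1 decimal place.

Converting to relative power and adding: 10^(69.0/10) + 10^(61.6/10) + 10^(81.4/10) = 1.474e+08.
Back to dB: 10·log₁₀ Σ = 81.7 dB.

81.7 dB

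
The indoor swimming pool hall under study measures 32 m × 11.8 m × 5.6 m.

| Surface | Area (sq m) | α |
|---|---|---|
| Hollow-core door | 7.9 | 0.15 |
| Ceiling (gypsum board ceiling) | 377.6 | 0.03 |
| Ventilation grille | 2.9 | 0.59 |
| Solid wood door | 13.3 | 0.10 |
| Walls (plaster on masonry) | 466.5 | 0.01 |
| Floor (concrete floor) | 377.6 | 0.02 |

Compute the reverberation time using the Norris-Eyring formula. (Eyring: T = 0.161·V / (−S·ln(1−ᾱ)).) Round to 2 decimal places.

12.12 s

S = Σ Sᵢ = 1245.8 sq m.
Absorption A = 7.9×0.15 + 377.6×0.03 + 2.9×0.59 + 13.3×0.10 + 466.5×0.01 + 377.6×0.02 = 27.771 sabins.
ᾱ = 27.771 / 1245.8 = 0.0223.
Eyring denominator: −S ln(1−ᾱ) = 28.096.
V = 32 × 11.8 × 5.6 = 2114.56 m³.
T = 0.161·V/[−S·ln(1−ᾱ)] = 0.161·2114.56/28.096 = 12.12 s.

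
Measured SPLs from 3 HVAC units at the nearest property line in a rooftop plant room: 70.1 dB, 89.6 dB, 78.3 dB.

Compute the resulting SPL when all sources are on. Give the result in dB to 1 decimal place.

90.0 dB

Converting to relative power and adding: 10^(70.1/10) + 10^(89.6/10) + 10^(78.3/10) = 9.899e+08.
L_total = 10·log₁₀(9.899e+08) = 90.0 dB.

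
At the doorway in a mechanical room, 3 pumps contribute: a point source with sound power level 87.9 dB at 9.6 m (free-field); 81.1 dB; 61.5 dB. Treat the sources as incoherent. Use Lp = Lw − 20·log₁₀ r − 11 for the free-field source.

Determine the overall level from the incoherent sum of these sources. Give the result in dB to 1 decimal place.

Source at 9.6 m: Lp = 87.9 − 20·log₁₀(9.6) − 11 = 57.3 dB.
Sum in the linear (power) domain: Σ 10^(Lᵢ/10) = 10^(57.3/10) + 10^(81.1/10) + 10^(61.5/10) = 1.308e+08.
Combined level = 10 log₁₀(1.308e+08) = 81.2 dB.

81.2 dB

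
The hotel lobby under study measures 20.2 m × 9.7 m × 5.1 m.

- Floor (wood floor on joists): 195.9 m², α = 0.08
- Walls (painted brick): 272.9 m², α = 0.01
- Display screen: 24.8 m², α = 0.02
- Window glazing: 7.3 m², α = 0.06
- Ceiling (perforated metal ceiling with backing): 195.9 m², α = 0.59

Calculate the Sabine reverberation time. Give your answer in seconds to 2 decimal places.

1.19 sec

Summing Sᵢαᵢ: 15.672 + 2.729 + 0.496 + 0.438 + 115.581 → A = 134.916 sabins.
V = 20.2·9.7·5.1 = 999.294 m³.
RT60 = 0.161 · V / A = 0.161 × 999.294 / 134.916 = 1.19 s.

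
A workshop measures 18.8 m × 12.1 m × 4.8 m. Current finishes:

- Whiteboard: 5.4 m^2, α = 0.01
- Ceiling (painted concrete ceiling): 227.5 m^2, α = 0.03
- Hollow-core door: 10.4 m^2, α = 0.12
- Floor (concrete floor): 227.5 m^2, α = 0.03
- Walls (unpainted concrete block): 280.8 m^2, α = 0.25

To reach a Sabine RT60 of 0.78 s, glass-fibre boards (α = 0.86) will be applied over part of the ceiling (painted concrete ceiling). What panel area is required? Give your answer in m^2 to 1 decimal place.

Total absorption A₁ = 5.4*0.01 + 227.5*0.03 + 10.4*0.12 + 227.5*0.03 + 280.8*0.25
  = 0.054 + 6.825 + 1.248 + 6.825 + 70.200 = 85.152 m^2 sabins.
V = 1091.904 m³. Target absorption A₂ = 0.161 × 1091.904 / 0.78 = 225.380 sabins.
ΔA needed = 225.380 − 85.152 = 140.228 sabins.
Each m^2 of panel replacing the ceiling (painted concrete ceiling) adds (0.86 − 0.03) = 0.83 sabins.
Area = ΔA/Δα = 140.228/0.83 = 168.9 m^2.

168.9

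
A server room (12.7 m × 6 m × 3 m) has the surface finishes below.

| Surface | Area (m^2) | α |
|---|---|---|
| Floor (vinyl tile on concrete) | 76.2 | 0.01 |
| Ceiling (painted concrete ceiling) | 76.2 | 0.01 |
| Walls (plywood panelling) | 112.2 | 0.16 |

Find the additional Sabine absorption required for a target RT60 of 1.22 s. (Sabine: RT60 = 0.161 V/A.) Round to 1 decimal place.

10.7 sabins

A₁ = Σ Sᵢαᵢ = 76.2·0.01 + 76.2·0.01 + 112.2·0.16 = 19.476 sabins.
Target A₂ = 0.161·228.6/1.22 = 30.168 sabins (V = 228.6 m³).
Additional absorption ΔA = 30.168 − 19.476 = 10.7 sabins.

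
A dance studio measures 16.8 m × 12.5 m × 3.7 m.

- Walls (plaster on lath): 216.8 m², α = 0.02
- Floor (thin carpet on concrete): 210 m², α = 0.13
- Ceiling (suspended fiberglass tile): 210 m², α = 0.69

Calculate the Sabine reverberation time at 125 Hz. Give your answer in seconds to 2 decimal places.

0.71 s

Summing Sᵢαᵢ: 4.336 + 27.300 + 144.900 → A = 176.536 sabins.
V = 16.8·12.5·3.7 = 777 m³.
RT60 = 0.161 · V / A = 0.161 × 777 / 176.536 = 0.71 s.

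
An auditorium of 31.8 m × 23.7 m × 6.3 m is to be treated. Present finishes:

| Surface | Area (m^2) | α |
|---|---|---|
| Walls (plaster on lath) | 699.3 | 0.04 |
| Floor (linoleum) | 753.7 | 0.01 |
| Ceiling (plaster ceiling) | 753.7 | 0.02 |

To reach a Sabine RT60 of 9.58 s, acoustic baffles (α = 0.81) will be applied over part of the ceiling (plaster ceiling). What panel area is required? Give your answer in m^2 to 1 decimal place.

37.0

A₁ = Σ Sᵢαᵢ = 699.3*0.04 + 753.7*0.01 + 753.7*0.02 = 50.583 sabins.
Required A₂ = 0.161·4748.058/9.58 = 79.795 sabins.
ΔA needed = 79.795 − 50.583 = 29.212 sabins.
Each m^2 of panel replacing the ceiling (plaster ceiling) adds (0.81 − 0.02) = 0.79 sabins.
Area = ΔA/Δα = 29.212/0.79 = 37.0 m^2.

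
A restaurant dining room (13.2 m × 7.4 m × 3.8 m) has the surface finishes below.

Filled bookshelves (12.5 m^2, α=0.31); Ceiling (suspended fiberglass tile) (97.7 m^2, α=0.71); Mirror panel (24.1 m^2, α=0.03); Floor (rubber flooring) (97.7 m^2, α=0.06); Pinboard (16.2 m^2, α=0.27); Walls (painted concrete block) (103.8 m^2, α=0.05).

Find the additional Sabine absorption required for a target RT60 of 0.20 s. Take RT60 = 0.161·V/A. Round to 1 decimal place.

Summing Sᵢαᵢ: 3.875 + 69.367 + 0.723 + 5.862 + 4.374 + 5.190 → A₁ = 89.391 sabins.
For T = 0.20 s, need A₂ = 0.161·V/T = 0.161·371.184/0.20 = 298.803 sabins.
Shortfall: 298.803 − 89.391 = 209.4 sabins.

209.4 sabins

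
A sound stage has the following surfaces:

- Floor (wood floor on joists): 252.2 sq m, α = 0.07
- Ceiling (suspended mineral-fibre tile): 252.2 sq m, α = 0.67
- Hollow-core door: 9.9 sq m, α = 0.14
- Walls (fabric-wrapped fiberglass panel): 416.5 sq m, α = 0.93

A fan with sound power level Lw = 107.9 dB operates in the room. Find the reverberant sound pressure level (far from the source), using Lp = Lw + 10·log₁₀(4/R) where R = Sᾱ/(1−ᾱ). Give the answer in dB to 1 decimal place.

Σ(Sᵢαᵢ) = 252.2×0.07 + 252.2×0.67 + 9.9×0.14 + 416.5×0.93 = 575.359; total area S = 930.8 sq m.
ᾱ = 0.6181, so room constant R = A/(1−ᾱ) = 1506.570 sq m.
Lp = 107.9 + 10·log₁₀(4/1506.570) = 107.9 + (-25.76) = 82.1 dB.

82.1 dB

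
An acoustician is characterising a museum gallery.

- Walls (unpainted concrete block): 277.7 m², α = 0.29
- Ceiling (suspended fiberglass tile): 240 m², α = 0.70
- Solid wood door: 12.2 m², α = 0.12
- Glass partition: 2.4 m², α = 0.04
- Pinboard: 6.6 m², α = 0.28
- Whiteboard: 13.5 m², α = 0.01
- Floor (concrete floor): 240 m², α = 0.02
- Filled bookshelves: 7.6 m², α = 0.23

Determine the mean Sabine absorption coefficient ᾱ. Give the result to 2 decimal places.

0.32

S = Σ Sᵢ = 277.7 + 240 + 12.2 + 2.4 + 6.6 + 13.5 + 240 + 7.6 = 800.0 m².
Σ(Sᵢαᵢ) = 277.7·0.29 + 240·0.70 + 12.2·0.12 + 2.4·0.04 + 6.6·0.28 + 13.5·0.01 + 240·0.02 + 7.6·0.23 = 258.624.
ᾱ = 258.624 / 800.0 = 0.32.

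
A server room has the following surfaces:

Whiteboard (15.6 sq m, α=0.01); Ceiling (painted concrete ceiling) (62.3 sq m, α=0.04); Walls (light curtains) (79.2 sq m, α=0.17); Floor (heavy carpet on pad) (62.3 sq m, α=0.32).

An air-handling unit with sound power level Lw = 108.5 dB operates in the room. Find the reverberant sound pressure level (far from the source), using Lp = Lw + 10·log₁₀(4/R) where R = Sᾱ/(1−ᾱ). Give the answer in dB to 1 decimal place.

Σ(Sᵢαᵢ) = 15.6×0.01 + 62.3×0.04 + 79.2×0.17 + 62.3×0.32 = 36.048; total area S = 219.4 sq m.
ᾱ = 36.048/219.4 = 0.1643; R = Sᾱ/(1−ᾱ) = 36.048/(1−0.1643) = 43.135 sq m.
Lp = 108.5 + 10·log₁₀(4/43.135) = 108.5 + (-10.33) = 98.2 dB.

98.2 dB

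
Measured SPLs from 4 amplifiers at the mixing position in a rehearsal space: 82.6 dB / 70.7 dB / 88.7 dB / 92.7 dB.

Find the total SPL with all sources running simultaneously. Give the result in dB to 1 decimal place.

Σ 10^(Lᵢ/10) = 2.797e+09.
Back to dB: 10·log₁₀ Σ = 94.5 dB.

94.5 dB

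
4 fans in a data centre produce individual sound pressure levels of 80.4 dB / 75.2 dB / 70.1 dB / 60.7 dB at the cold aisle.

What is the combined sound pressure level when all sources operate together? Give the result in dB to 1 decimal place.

81.9 dB

Sum in the linear (power) domain: Σ 10^(Lᵢ/10) = 10^(80.4/10) + 10^(75.2/10) + 10^(70.1/10) + 10^(60.7/10) = 1.542e+08.
Combined level = 10 log₁₀(1.542e+08) = 81.9 dB.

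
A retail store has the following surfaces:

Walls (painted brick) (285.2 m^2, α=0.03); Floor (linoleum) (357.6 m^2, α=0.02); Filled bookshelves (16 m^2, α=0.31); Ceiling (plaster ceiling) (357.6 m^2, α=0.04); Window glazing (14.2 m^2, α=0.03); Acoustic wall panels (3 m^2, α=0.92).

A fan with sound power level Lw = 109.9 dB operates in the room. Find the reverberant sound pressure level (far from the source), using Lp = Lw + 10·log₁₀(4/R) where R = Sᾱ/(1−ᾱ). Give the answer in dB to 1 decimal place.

A = 38.158 sabins; S = 1033.6 m^2.
ᾱ = 0.0369, so room constant R = A/(1−ᾱ) = 39.620 m^2.
Lp = Lw + 10 log₁₀(4/R) = 109.9 -9.96 = 99.9 dB.

99.9 dB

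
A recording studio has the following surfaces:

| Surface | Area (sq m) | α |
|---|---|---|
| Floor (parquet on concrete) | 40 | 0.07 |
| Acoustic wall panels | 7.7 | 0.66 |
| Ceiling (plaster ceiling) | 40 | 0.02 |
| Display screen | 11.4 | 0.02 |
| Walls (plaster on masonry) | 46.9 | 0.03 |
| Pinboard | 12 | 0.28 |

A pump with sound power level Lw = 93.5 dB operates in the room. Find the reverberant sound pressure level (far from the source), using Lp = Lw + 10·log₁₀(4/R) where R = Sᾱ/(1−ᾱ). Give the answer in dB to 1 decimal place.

A = 13.677 sabins; S = 158.0 sq m.
ᾱ = 0.0866, so room constant R = A/(1−ᾱ) = 14.974 sq m.
Lp = Lw + 10 log₁₀(4/R) = 93.5 -5.73 = 87.8 dB.

87.8 dB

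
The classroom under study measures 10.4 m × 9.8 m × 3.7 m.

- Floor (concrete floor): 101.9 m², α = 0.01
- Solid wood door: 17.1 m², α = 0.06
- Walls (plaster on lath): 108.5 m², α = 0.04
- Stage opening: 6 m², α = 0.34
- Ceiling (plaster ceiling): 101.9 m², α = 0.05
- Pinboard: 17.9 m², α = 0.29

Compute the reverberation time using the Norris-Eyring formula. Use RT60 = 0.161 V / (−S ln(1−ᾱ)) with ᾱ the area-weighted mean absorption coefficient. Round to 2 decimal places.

3.16 seconds

Total surface area S = 101.9 + 17.1 + 108.5 + 6 + 101.9 + 17.9 = 353.3 m².
Σ(Sᵢαᵢ) = 101.9×0.01 + 17.1×0.06 + 108.5×0.04 + 6×0.34 + 101.9×0.05 + 17.9×0.29 = 18.711.
ᾱ = 18.711 / 353.3 = 0.0530.
−S·ln(1−ᾱ) = −353.3 × ln(1 − 0.0530) = 19.239.
V = 10.4 × 9.8 × 3.7 = 377.104 m³.
T = 0.161·V/[−S·ln(1−ᾱ)] = 0.161·377.104/19.239 = 3.16 s.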